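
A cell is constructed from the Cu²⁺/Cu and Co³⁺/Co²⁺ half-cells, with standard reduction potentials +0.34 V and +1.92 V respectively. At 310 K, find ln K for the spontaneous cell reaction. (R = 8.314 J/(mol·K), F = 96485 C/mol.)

ln K = 118.3

E°_cell = +1.92 − (+0.34) = 1.58 V, with n = 2 electrons transferred.
At equilibrium E = 0, so the Nernst equation gives ln K = nFE°/RT = (2)(96485)(1.58)/((8.314)(310)) = 118.30.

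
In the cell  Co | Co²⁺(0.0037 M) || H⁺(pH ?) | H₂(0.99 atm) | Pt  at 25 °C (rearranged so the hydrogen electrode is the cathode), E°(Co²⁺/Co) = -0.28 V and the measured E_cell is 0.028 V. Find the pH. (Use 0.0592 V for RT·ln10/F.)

E°_cell = 0.28 V and n = 2.
log Q = n(E° − E)/0.0592 = 2×(0.28 − 0.028)/0.0592 = 8.514.
With Q = [Co²⁺]·P(H₂) / [H⁺]^2, solving for [H⁺] gives log[H⁺] = -5.475, so pH = 5.47.

pH = 5.47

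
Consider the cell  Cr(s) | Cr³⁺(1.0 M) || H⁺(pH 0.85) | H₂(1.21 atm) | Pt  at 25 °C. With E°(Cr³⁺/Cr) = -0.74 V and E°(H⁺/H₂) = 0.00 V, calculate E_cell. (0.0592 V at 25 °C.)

The hydrogen couple is the cathode, so E°_cell = 0.74 V; n = 6.
[H⁺] = 10^(−0.85) = 0.14 M, and Q = [Cr³⁺]^2·P(H₂)^3 / [H⁺]^6 = 2.23 × 10^5.
E = E° − (0.0592/6) log Q = 0.74 − (0.0592/6)(5.348) = 0.687 V.

0.69 V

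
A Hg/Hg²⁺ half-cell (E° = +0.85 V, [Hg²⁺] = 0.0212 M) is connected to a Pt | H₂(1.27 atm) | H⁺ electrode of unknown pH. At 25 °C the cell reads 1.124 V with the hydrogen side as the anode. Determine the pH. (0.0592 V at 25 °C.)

E°_cell = 0.85 V and n = 2.
log Q = n(E° − E)/0.0592 = 2×(0.85 − 1.124)/0.0592 = -9.257.
With Q = [H⁺]^2 / ([Hg²⁺]·P(H₂)), solving for [H⁺] gives log[H⁺] = -5.413, so pH = 5.41.

pH = 5.41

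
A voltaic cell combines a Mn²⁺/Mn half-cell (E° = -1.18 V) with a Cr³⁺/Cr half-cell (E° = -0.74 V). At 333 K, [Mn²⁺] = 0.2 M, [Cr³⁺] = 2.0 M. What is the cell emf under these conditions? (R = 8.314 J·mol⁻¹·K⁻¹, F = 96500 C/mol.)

0.470 V

The Cr³⁺/Cr couple has the higher reduction potential and acts as the cathode, so E°_cell = -0.74 − (-1.18) = 0.44 V.
Balancing electrons gives n = 6; the reaction quotient is Q = [Mn²⁺]^3/[Cr³⁺]^2 = 0.00200.
E = E° − (RT/nF) ln Q = 0.44 − (8.314×333)/(6×96500) × (-6.215) = 0.440 + 0.030 = 0.470 V.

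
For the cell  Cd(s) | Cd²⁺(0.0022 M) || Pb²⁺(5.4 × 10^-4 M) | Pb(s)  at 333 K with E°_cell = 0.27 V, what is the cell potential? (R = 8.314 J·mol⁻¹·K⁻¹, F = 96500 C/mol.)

0.250 V

Balancing electrons gives n = 2; the reaction quotient is Q = [Cd²⁺]/[Pb²⁺] = 4.07.
E = E° − (RT/nF) ln Q = 0.27 − (8.314×333)/(2×96500) × (1.405) = 0.270 − 0.020 = 0.250 V.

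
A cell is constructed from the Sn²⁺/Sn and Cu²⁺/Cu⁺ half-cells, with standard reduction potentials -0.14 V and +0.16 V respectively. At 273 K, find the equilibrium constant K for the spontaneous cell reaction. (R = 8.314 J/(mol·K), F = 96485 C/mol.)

E°_cell = +0.16 − (-0.14) = 0.30 V, with n = 2 electrons transferred.
At equilibrium E = 0, so the Nernst equation gives ln K = nFE°/RT = (2)(96485)(0.30)/((8.314)(273)) = 25.51.
K = e^25.51 = 1.2 × 10^11.

1.2 × 10^11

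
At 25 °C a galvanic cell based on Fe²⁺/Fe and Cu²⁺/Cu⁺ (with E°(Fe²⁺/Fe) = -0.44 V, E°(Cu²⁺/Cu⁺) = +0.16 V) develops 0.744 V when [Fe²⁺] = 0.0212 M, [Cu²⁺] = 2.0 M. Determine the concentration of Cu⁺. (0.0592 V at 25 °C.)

0.051 M

From the Nernst equation, log Q = n(E° − E)/0.0592 = 2(0.60 − 0.744)/0.0592 = -4.865, so Q = 1.37 × 10^-5.
With Q = [Fe²⁺]·[Cu⁺]^2/[Cu²⁺]^2 and the known concentrations, [Cu⁺]^2 in the numerator gives [Cu⁺] = 0.051 M.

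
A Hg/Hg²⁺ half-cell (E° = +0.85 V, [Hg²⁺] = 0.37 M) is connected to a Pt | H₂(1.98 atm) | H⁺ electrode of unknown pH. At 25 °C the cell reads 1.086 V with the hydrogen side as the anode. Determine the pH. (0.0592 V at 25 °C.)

E°_cell = 0.85 V and n = 2.
log Q = n(E° − E)/0.0592 = 2×(0.85 − 1.086)/0.0592 = -7.973.
With Q = [H⁺]^2 / ([Hg²⁺]·P(H₂)), solving for [H⁺] gives log[H⁺] = -4.054, so pH = 4.05.

pH = 4.05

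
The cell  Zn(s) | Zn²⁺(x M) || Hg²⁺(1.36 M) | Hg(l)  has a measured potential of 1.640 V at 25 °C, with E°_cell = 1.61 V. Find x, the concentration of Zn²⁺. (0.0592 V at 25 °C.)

From the Nernst equation, log Q = n(E° − E)/0.0592 = 2(1.61 − 1.640)/0.0592 = -1.014, so Q = 0.0969.
With Q = [Zn²⁺]/[Hg²⁺] and the known concentrations, [Zn²⁺] in the numerator gives [Zn²⁺] = 0.13 M.

0.13 M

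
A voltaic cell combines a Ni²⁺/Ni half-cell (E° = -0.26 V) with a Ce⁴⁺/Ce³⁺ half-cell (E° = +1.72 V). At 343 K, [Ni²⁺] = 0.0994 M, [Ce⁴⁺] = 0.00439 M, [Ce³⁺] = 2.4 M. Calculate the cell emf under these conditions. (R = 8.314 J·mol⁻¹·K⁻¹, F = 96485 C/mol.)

The Ce⁴⁺/Ce³⁺ couple has the higher reduction potential and acts as the cathode, so E°_cell = +1.72 − (-0.26) = 1.98 V.
Balancing electrons gives n = 2; the reaction quotient is Q = [Ni²⁺]·[Ce³⁺]^2/[Ce⁴⁺]^2 = 2.97 × 10^4.
E = E° − (RT/nF) ln Q = 1.98 − (8.314×343)/(2×96485) × (10.299) = 1.980 − 0.152 = 1.828 V.

1.83 V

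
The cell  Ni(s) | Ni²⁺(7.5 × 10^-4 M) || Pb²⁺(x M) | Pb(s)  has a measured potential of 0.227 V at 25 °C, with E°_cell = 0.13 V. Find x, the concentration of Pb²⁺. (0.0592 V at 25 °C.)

From the Nernst equation, log Q = n(E° − E)/0.0592 = 2(0.13 − 0.227)/0.0592 = -3.277, so Q = 5.28 × 10^-4.
With Q = [Ni²⁺]/[Pb²⁺] and the known concentrations, [Pb²⁺] in the denominator gives [Pb²⁺] = 1.4 M.

1.4 M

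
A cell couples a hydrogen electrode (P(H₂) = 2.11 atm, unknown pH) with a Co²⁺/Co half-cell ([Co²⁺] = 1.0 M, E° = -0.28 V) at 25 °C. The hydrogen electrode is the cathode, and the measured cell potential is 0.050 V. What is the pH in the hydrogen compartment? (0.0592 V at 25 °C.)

pH = 3.72

E°_cell = 0.28 V and n = 2.
log Q = n(E° − E)/0.0592 = 2×(0.28 − 0.050)/0.0592 = 7.770.
With Q = [Co²⁺]·P(H₂) / [H⁺]^2, solving for [H⁺] gives log[H⁺] = -3.723, so pH = 3.72.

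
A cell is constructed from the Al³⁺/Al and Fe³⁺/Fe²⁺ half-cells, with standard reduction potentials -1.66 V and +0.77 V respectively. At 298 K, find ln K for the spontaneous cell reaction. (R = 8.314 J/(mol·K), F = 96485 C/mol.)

E°_cell = +0.77 − (-1.66) = 2.43 V, with n = 3 electrons transferred.
At equilibrium E = 0, so the Nernst equation gives ln K = nFE°/RT = (3)(96485)(2.43)/((8.314)(298)) = 283.90.

ln K = 283.9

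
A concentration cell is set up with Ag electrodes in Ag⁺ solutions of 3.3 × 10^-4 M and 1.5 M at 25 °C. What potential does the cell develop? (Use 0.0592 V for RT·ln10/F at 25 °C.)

Both half-cells are Ag⁺/Ag, so E°_cell = 0. The concentrated side is the cathode; the cell reaction moves Ag⁺ from high to low concentration with n = 1.
Q = [Ag⁺]_dilute/[Ag⁺]_conc = 3.3 × 10^-4/1.5 = 2.2 × 10^-4.
E = 0 − (0.0592/1) log Q = −(0.0592/1)(-3.658) = 0.2166 V.

0.22 V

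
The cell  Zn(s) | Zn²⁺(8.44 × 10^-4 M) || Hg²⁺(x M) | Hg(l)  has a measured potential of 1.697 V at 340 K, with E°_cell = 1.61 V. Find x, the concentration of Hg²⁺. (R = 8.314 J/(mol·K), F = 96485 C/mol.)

From the Nernst equation, ln Q = nF(E° − E)/RT = 2×96485×(1.61 − 1.697)/(8.314×340) = -5.939, so Q = 0.00263.
With Q = [Zn²⁺]/[Hg²⁺] and the known concentrations, [Hg²⁺] in the denominator gives [Hg²⁺] = 0.32 M.

0.32 M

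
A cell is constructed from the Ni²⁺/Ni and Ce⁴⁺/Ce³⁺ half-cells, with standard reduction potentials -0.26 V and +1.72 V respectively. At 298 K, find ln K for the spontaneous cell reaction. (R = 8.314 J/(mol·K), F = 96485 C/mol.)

E°_cell = +1.72 − (-0.26) = 1.98 V, with n = 2 electrons transferred.
At equilibrium E = 0, so the Nernst equation gives ln K = nFE°/RT = (2)(96485)(1.98)/((8.314)(298)) = 154.22.

ln K = 154.2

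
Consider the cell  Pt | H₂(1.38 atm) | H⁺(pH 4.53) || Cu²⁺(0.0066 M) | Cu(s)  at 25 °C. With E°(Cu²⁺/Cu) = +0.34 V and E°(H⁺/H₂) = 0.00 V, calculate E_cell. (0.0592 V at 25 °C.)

0.55 V

The Cu²⁺/Cu couple is the cathode, so E°_cell = 0.34 V; n = 2.
[H⁺] = 10^(−4.53) = 3 × 10^-5 M, and Q = [H⁺]^2 / ([Cu²⁺]·P(H₂)) = 9.56 × 10^-8.
E = E° − (0.0592/2) log Q = 0.34 − (0.0592/2)(-7.019) = 0.548 V.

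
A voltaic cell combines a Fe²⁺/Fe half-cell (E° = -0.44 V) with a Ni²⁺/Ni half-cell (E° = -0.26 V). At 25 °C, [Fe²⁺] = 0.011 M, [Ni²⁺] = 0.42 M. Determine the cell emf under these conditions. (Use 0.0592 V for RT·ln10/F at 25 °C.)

0.227 V

The Ni²⁺/Ni couple has the higher reduction potential and acts as the cathode, so E°_cell = -0.26 − (-0.44) = 0.18 V.
Balancing electrons gives n = 2; the reaction quotient is Q = [Fe²⁺]/[Ni²⁺] = 0.0262.
At 25 °C, E = E° − (0.0592/n) log Q = 0.18 − (0.0592/2)(-1.582) = 0.180 + 0.047 = 0.227 V.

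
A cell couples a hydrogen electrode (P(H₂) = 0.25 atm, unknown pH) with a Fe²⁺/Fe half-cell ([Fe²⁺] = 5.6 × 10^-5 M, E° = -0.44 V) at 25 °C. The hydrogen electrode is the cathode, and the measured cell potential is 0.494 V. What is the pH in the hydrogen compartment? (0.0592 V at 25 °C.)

E°_cell = 0.44 V and n = 2.
log Q = n(E° − E)/0.0592 = 2×(0.44 − 0.494)/0.0592 = -1.824.
With Q = [Fe²⁺]·P(H₂) / [H⁺]^2, solving for [H⁺] gives log[H⁺] = -1.515, so pH = 1.51.

pH = 1.51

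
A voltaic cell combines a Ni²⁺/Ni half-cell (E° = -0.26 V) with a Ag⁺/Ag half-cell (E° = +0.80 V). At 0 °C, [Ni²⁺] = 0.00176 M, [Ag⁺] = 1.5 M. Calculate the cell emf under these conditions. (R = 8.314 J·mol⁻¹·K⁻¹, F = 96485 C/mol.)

1.14 V

The Ag⁺/Ag couple has the higher reduction potential and acts as the cathode, so E°_cell = +0.80 − (-0.26) = 1.06 V.
Balancing electrons gives n = 2; the reaction quotient is Q = [Ni²⁺]/[Ag⁺]^2 = 7.82 × 10^-4.
E = E° − (RT/nF) ln Q = 1.06 − (8.314×273)/(2×96485) × (-7.153) = 1.060 + 0.084 = 1.144 V.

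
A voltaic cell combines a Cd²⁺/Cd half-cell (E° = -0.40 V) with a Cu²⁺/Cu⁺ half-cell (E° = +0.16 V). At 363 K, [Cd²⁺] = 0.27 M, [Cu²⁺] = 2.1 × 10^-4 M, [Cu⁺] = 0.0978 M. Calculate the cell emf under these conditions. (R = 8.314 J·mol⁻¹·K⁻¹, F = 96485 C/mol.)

0.388 V

The Cu²⁺/Cu⁺ couple has the higher reduction potential and acts as the cathode, so E°_cell = +0.16 − (-0.40) = 0.56 V.
Balancing electrons gives n = 2; the reaction quotient is Q = [Cd²⁺]·[Cu⁺]^2/[Cu²⁺]^2 = 5.86 × 10^4.
E = E° − (RT/nF) ln Q = 0.56 − (8.314×363)/(2×96485) × (10.978) = 0.560 − 0.172 = 0.388 V.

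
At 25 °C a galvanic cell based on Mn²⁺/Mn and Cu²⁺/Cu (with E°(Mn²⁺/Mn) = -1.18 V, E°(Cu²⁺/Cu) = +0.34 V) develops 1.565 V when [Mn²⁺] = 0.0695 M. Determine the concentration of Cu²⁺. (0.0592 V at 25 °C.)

From the Nernst equation, log Q = n(E° − E)/0.0592 = 2(1.52 − 1.565)/0.0592 = -1.520, so Q = 0.0302.
With Q = [Mn²⁺]/[Cu²⁺] and the known concentrations, [Cu²⁺] in the denominator gives [Cu²⁺] = 2.3 M.

2.3 M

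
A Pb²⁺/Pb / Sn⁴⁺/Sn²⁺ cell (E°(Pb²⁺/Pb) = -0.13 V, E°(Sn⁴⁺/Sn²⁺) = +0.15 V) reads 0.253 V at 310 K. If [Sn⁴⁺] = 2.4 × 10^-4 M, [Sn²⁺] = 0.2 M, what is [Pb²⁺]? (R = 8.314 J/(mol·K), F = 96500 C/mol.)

From the Nernst equation, ln Q = nF(E° − E)/RT = 2×96500×(0.28 − 0.253)/(8.314×310) = 2.022, so Q = 7.55.
With Q = [Pb²⁺]·[Sn²⁺]/[Sn⁴⁺] and the known concentrations, [Pb²⁺] in the numerator gives [Pb²⁺] = 0.0091 M.

0.0091 M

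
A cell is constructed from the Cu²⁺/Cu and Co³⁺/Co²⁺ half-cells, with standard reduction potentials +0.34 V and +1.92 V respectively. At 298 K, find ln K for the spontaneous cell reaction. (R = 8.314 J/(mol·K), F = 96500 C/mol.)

E°_cell = +1.92 − (+0.34) = 1.58 V, with n = 2 electrons transferred.
At equilibrium E = 0, so the Nernst equation gives ln K = nFE°/RT = (2)(96500)(1.58)/((8.314)(298)) = 123.08.

ln K = 123.1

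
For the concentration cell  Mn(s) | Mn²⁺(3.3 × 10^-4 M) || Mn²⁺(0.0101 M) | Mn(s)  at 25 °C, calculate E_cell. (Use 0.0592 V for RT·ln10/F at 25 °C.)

0.044 V

Both half-cells are Mn²⁺/Mn, so E°_cell = 0. The concentrated side is the cathode; the cell reaction moves Mn²⁺ from high to low concentration with n = 2.
Q = [Mn²⁺]_dilute/[Mn²⁺]_conc = 3.3 × 10^-4/0.0101 = 0.0327.
E = 0 − (0.0592/2) log Q = −(0.0592/2)(-1.486) = 0.0440 V.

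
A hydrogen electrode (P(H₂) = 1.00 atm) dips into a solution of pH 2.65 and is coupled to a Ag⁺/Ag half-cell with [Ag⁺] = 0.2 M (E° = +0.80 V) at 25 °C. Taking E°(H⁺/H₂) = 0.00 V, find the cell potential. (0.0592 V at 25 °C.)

0.92 V

The Ag⁺/Ag couple is the cathode, so E°_cell = 0.80 V; n = 2.
[H⁺] = 10^(−2.65) = 0.0022 M, and Q = [H⁺]^2 / ([Ag⁺]^2·P(H₂)) = 1.25 × 10^-4.
E = E° − (0.0592/2) log Q = 0.80 − (0.0592/2)(-3.902) = 0.915 V.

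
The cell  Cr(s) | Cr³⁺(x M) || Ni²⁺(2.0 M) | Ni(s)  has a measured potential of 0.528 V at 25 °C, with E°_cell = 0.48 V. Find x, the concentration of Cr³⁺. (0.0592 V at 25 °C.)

0.01 M

From the Nernst equation, log Q = n(E° − E)/0.0592 = 6(0.48 − 0.528)/0.0592 = -4.865, so Q = 1.37 × 10^-5.
With Q = [Cr³⁺]^2/[Ni²⁺]^3 and the known concentrations, [Cr³⁺]^2 in the numerator gives [Cr³⁺] = 0.01 M.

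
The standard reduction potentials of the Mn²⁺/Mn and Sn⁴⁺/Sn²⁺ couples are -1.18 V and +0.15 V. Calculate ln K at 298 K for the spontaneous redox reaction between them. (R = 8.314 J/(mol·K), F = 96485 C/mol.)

E°_cell = +0.15 − (-1.18) = 1.33 V, with n = 2 electrons transferred.
At equilibrium E = 0, so the Nernst equation gives ln K = nFE°/RT = (2)(96485)(1.33)/((8.314)(298)) = 103.59.

ln K = 103.6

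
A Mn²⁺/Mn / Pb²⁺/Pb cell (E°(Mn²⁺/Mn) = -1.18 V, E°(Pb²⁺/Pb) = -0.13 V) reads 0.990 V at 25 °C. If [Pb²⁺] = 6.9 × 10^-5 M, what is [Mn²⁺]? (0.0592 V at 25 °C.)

From the Nernst equation, log Q = n(E° − E)/0.0592 = 2(1.05 − 0.990)/0.0592 = 2.027, so Q = 106.
With Q = [Mn²⁺]/[Pb²⁺] and the known concentrations, [Mn²⁺] in the numerator gives [Mn²⁺] = 0.0073 M.

0.0073 M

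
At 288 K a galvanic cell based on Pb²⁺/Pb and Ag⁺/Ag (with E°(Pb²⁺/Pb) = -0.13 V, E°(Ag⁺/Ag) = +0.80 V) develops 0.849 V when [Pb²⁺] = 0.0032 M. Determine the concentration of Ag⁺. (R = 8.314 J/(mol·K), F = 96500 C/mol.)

From the Nernst equation, ln Q = nF(E° − E)/RT = 2×96500×(0.93 − 0.849)/(8.314×288) = 6.529, so Q = 685.
With Q = [Pb²⁺]/[Ag⁺]^2 and the known concentrations, [Ag⁺]^2 in the denominator gives [Ag⁺] = 0.0022 M.

0.0022 M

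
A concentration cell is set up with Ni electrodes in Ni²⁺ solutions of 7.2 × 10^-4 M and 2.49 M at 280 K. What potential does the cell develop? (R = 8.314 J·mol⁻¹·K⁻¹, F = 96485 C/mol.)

0.098 V

Both half-cells are Ni²⁺/Ni, so E°_cell = 0. The concentrated side is the cathode; the cell reaction moves Ni²⁺ from high to low concentration with n = 2.
Q = [Ni²⁺]_dilute/[Ni²⁺]_conc = 7.2 × 10^-4/2.49 = 2.89 × 10^-4.
E = 0 − (RT/nF) ln Q = −((8.314×280)/(2×96485))(-8.149) = 0.0983 V.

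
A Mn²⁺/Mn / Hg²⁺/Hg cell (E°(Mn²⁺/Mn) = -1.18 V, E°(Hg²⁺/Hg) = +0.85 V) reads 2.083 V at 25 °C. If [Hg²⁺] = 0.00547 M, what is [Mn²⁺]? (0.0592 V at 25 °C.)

8.9 × 10^-5 M

From the Nernst equation, log Q = n(E° − E)/0.0592 = 2(2.03 − 2.083)/0.0592 = -1.791, so Q = 0.0162.
With Q = [Mn²⁺]/[Hg²⁺] and the known concentrations, [Mn²⁺] in the numerator gives [Mn²⁺] = 8.9 × 10^-5 M.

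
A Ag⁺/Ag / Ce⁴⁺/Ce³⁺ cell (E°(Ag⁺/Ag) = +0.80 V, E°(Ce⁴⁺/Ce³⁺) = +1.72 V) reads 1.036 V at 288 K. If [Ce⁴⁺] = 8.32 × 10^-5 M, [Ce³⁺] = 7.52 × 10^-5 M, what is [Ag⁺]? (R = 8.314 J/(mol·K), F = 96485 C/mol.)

From the Nernst equation, ln Q = nF(E° − E)/RT = 1×96485×(0.92 − 1.036)/(8.314×288) = -4.674, so Q = 0.00933.
With Q = [Ag⁺]·[Ce³⁺]/[Ce⁴⁺] and the known concentrations, [Ag⁺] in the numerator gives [Ag⁺] = 0.01 M.

0.01 M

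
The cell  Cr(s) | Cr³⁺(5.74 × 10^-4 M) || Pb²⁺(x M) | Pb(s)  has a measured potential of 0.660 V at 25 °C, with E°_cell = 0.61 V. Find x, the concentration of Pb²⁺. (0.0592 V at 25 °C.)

From the Nernst equation, log Q = n(E° − E)/0.0592 = 6(0.61 − 0.660)/0.0592 = -5.068, so Q = 8.56 × 10^-6.
With Q = [Cr³⁺]^2/[Pb²⁺]^3 and the known concentrations, [Pb²⁺]^3 in the denominator gives [Pb²⁺] = 0.34 M.

0.34 M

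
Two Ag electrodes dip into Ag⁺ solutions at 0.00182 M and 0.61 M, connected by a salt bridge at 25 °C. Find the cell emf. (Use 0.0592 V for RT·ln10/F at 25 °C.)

Both half-cells are Ag⁺/Ag, so E°_cell = 0. The concentrated side is the cathode; the cell reaction moves Ag⁺ from high to low concentration with n = 1.
Q = [Ag⁺]_dilute/[Ag⁺]_conc = 0.00182/0.61 = 0.00298.
E = 0 − (0.0592/1) log Q = −(0.0592/1)(-2.525) = 0.1495 V.

0.15 V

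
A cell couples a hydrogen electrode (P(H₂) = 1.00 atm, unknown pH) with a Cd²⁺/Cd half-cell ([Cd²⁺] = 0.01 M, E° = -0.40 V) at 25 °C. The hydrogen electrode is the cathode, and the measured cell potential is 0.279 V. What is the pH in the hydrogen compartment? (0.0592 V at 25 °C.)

E°_cell = 0.40 V and n = 2.
log Q = n(E° − E)/0.0592 = 2×(0.40 − 0.279)/0.0592 = 4.088.
With Q = [Cd²⁺]·P(H₂) / [H⁺]^2, solving for [H⁺] gives log[H⁺] = -3.044, so pH = 3.04.

pH = 3.04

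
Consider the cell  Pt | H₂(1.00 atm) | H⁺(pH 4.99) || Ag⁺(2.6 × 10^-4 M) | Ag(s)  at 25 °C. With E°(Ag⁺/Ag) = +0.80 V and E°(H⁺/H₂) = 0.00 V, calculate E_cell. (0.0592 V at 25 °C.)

The Ag⁺/Ag couple is the cathode, so E°_cell = 0.80 V; n = 2.
[H⁺] = 10^(−4.99) = 1 × 10^-5 M, and Q = [H⁺]^2 / ([Ag⁺]^2·P(H₂)) = 0.00155.
E = E° − (0.0592/2) log Q = 0.80 − (0.0592/2)(-2.810) = 0.883 V.

0.88 V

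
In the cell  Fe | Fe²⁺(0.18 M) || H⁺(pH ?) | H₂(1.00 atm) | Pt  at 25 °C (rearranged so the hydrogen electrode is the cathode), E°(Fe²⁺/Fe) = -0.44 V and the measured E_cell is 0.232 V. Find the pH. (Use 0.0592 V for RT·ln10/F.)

E°_cell = 0.44 V and n = 2.
log Q = n(E° − E)/0.0592 = 2×(0.44 − 0.232)/0.0592 = 7.027.
With Q = [Fe²⁺]·P(H₂) / [H⁺]^2, solving for [H⁺] gives log[H⁺] = -3.886, so pH = 3.89.

pH = 3.89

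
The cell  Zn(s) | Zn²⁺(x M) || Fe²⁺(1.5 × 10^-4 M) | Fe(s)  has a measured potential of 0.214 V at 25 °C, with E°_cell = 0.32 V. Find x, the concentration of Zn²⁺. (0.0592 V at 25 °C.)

From the Nernst equation, log Q = n(E° − E)/0.0592 = 2(0.32 − 0.214)/0.0592 = 3.581, so Q = 3810.
With Q = [Zn²⁺]/[Fe²⁺] and the known concentrations, [Zn²⁺] in the numerator gives [Zn²⁺] = 0.57 M.

0.57 M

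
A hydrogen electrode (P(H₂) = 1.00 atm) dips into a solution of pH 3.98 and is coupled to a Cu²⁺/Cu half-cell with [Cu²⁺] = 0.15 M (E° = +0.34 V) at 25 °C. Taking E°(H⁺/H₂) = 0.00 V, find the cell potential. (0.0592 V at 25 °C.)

0.55 V

The Cu²⁺/Cu couple is the cathode, so E°_cell = 0.34 V; n = 2.
[H⁺] = 10^(−3.98) = 1 × 10^-4 M, and Q = [H⁺]^2 / ([Cu²⁺]·P(H₂)) = 7.31 × 10^-8.
E = E° − (0.0592/2) log Q = 0.34 − (0.0592/2)(-7.136) = 0.551 V.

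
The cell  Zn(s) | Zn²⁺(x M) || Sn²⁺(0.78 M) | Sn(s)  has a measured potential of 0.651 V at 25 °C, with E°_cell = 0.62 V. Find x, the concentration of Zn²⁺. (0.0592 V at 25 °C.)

0.07 M

From the Nernst equation, log Q = n(E° − E)/0.0592 = 2(0.62 − 0.651)/0.0592 = -1.047, so Q = 0.0897.
With Q = [Zn²⁺]/[Sn²⁺] and the known concentrations, [Zn²⁺] in the numerator gives [Zn²⁺] = 0.07 M.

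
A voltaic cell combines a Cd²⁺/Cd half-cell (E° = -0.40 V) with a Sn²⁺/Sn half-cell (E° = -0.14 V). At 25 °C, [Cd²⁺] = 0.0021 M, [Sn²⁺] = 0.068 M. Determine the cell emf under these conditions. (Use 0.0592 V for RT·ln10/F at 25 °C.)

The Sn²⁺/Sn couple has the higher reduction potential and acts as the cathode, so E°_cell = -0.14 − (-0.40) = 0.26 V.
Balancing electrons gives n = 2; the reaction quotient is Q = [Cd²⁺]/[Sn²⁺] = 0.0309.
At 25 °C, E = E° − (0.0592/n) log Q = 0.26 − (0.0592/2)(-1.510) = 0.260 + 0.045 = 0.305 V.

0.305 V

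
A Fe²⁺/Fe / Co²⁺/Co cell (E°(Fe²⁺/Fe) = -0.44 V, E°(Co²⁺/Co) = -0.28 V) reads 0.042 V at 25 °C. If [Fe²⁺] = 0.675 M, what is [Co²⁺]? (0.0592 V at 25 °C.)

7 × 10^-5 M

From the Nernst equation, log Q = n(E° − E)/0.0592 = 2(0.16 − 0.042)/0.0592 = 3.986, so Q = 9690.
With Q = [Fe²⁺]/[Co²⁺] and the known concentrations, [Co²⁺] in the denominator gives [Co²⁺] = 7 × 10^-5 M.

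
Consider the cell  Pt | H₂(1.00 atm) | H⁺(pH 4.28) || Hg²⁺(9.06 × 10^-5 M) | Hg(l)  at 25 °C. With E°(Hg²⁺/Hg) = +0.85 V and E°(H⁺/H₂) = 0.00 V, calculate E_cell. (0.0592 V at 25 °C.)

0.98 V

The Hg²⁺/Hg couple is the cathode, so E°_cell = 0.85 V; n = 2.
[H⁺] = 10^(−4.28) = 5.2 × 10^-5 M, and Q = [H⁺]^2 / ([Hg²⁺]·P(H₂)) = 3.04 × 10^-5.
E = E° − (0.0592/2) log Q = 0.85 − (0.0592/2)(-4.517) = 0.984 V.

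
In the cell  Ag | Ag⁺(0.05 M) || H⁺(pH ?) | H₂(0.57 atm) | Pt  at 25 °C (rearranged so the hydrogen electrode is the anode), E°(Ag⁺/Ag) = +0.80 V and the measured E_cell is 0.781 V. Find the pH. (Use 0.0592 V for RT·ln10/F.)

E°_cell = 0.80 V and n = 2.
log Q = n(E° − E)/0.0592 = 2×(0.80 − 0.781)/0.0592 = 0.642.
With Q = [H⁺]^2 / ([Ag⁺]^2·P(H₂)), solving for [H⁺] gives log[H⁺] = -1.102, so pH = 1.10.

pH = 1.10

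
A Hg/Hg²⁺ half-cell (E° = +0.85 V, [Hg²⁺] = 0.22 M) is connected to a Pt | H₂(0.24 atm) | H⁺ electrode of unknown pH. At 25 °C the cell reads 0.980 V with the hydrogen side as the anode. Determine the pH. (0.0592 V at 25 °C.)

pH = 2.83

E°_cell = 0.85 V and n = 2.
log Q = n(E° − E)/0.0592 = 2×(0.85 − 0.980)/0.0592 = -4.392.
With Q = [H⁺]^2 / ([Hg²⁺]·P(H₂)), solving for [H⁺] gives log[H⁺] = -2.835, so pH = 2.83.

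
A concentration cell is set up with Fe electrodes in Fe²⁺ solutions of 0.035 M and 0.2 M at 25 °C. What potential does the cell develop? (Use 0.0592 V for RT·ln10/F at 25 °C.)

0.022 V

Both half-cells are Fe²⁺/Fe, so E°_cell = 0. The concentrated side is the cathode; the cell reaction moves Fe²⁺ from high to low concentration with n = 2.
Q = [Fe²⁺]_dilute/[Fe²⁺]_conc = 0.035/0.2 = 0.175.
E = 0 − (0.0592/2) log Q = −(0.0592/2)(-0.757) = 0.0224 V.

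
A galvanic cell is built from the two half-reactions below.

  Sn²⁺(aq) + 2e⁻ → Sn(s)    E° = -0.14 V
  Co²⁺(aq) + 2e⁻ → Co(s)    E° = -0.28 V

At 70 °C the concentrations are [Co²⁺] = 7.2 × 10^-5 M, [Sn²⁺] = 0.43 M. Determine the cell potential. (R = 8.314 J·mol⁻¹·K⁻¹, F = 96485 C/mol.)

The Sn²⁺/Sn couple has the higher reduction potential and acts as the cathode, so E°_cell = -0.14 − (-0.28) = 0.14 V.
Balancing electrons gives n = 2; the reaction quotient is Q = [Co²⁺]/[Sn²⁺] = 1.67 × 10^-4.
E = E° − (RT/nF) ln Q = 0.14 − (8.314×343)/(2×96485) × (-8.695) = 0.140 + 0.128 = 0.268 V.

0.268 V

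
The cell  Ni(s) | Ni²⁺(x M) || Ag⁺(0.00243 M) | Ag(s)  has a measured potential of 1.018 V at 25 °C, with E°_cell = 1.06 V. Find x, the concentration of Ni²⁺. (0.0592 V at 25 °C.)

1.5 × 10^-4 M

From the Nernst equation, log Q = n(E° − E)/0.0592 = 2(1.06 − 1.018)/0.0592 = 1.419, so Q = 26.2.
With Q = [Ni²⁺]/[Ag⁺]^2 and the known concentrations, [Ni²⁺] in the numerator gives [Ni²⁺] = 1.5 × 10^-4 M.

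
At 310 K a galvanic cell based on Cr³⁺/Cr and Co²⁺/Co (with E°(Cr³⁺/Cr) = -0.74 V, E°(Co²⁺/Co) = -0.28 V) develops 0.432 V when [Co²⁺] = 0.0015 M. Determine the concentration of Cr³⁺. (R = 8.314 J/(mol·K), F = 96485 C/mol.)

From the Nernst equation, ln Q = nF(E° − E)/RT = 6×96485×(0.46 − 0.432)/(8.314×310) = 6.289, so Q = 539.
With Q = [Cr³⁺]^2/[Co²⁺]^3 and the known concentrations, [Cr³⁺]^2 in the numerator gives [Cr³⁺] = 0.0013 M.

0.0013 M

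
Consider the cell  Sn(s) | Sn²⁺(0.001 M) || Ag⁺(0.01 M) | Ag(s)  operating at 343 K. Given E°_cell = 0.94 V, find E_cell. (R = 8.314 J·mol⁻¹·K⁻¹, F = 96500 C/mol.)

0.906 V

Balancing electrons gives n = 2; the reaction quotient is Q = [Sn²⁺]/[Ag⁺]^2 = 10.0.
E = E° − (RT/nF) ln Q = 0.94 − (8.314×343)/(2×96500) × (2.303) = 0.940 − 0.034 = 0.906 V.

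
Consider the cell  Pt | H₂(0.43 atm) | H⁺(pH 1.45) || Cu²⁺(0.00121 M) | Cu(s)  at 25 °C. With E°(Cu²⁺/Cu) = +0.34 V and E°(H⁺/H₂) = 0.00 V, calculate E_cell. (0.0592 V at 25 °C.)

0.33 V

The Cu²⁺/Cu couple is the cathode, so E°_cell = 0.34 V; n = 2.
[H⁺] = 10^(−1.45) = 0.035 M, and Q = [H⁺]^2 / ([Cu²⁺]·P(H₂)) = 2.42.
E = E° − (0.0592/2) log Q = 0.34 − (0.0592/2)(0.384) = 0.329 V.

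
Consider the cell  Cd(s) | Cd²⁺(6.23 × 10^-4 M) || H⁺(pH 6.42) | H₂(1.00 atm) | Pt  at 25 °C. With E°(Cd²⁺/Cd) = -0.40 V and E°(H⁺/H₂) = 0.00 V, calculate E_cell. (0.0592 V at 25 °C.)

The hydrogen couple is the cathode, so E°_cell = 0.40 V; n = 2.
[H⁺] = 10^(−6.42) = 3.8 × 10^-7 M, and Q = [Cd²⁺]·P(H₂) / [H⁺]^2 = 4.31 × 10^9.
E = E° − (0.0592/2) log Q = 0.40 − (0.0592/2)(9.634) = 0.115 V.

0.11 V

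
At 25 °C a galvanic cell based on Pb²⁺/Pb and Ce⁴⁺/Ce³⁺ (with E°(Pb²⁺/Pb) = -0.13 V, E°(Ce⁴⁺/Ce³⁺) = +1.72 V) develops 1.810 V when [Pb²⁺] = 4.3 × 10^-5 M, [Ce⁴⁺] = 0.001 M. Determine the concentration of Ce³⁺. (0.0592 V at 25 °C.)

0.72 M

From the Nernst equation, log Q = n(E° − E)/0.0592 = 2(1.85 − 1.810)/0.0592 = 1.351, so Q = 22.5.
With Q = [Pb²⁺]·[Ce³⁺]^2/[Ce⁴⁺]^2 and the known concentrations, [Ce³⁺]^2 in the numerator gives [Ce³⁺] = 0.72 M.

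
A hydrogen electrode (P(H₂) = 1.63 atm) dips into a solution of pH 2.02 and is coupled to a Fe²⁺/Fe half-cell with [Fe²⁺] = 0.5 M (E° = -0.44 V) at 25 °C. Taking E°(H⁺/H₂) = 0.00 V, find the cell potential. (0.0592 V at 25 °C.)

0.32 V

The hydrogen couple is the cathode, so E°_cell = 0.44 V; n = 2.
[H⁺] = 10^(−2.02) = 0.0095 M, and Q = [Fe²⁺]·P(H₂) / [H⁺]^2 = 8940.
E = E° − (0.0592/2) log Q = 0.44 − (0.0592/2)(3.951) = 0.323 V.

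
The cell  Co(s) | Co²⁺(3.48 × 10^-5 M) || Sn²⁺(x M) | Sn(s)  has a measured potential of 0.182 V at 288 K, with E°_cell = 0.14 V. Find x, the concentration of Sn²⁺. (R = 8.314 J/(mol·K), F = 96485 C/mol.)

0.001 M

From the Nernst equation, ln Q = nF(E° − E)/RT = 2×96485×(0.14 − 0.182)/(8.314×288) = -3.385, so Q = 0.0339.
With Q = [Co²⁺]/[Sn²⁺] and the known concentrations, [Sn²⁺] in the denominator gives [Sn²⁺] = 0.001 M.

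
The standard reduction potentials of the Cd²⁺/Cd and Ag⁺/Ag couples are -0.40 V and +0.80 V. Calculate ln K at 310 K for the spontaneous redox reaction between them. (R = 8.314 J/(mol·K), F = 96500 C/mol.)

E°_cell = +0.80 − (-0.40) = 1.20 V, with n = 2 electrons transferred.
At equilibrium E = 0, so the Nernst equation gives ln K = nFE°/RT = (2)(96500)(1.20)/((8.314)(310)) = 89.86.

ln K = 89.9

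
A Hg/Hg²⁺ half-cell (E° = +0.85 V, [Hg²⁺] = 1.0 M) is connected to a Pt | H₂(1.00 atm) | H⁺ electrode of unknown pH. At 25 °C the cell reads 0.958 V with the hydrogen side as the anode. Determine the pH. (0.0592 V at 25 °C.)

E°_cell = 0.85 V and n = 2.
log Q = n(E° − E)/0.0592 = 2×(0.85 − 0.958)/0.0592 = -3.649.
With Q = [H⁺]^2 / ([Hg²⁺]·P(H₂)), solving for [H⁺] gives log[H⁺] = -1.824, so pH = 1.82.

pH = 1.82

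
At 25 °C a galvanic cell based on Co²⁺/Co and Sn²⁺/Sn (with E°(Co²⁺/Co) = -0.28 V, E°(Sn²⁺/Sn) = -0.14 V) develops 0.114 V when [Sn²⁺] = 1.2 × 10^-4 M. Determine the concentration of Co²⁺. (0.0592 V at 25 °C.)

9.1 × 10^-4 M

From the Nernst equation, log Q = n(E° − E)/0.0592 = 2(0.14 − 0.114)/0.0592 = 0.878, so Q = 7.56.
With Q = [Co²⁺]/[Sn²⁺] and the known concentrations, [Co²⁺] in the numerator gives [Co²⁺] = 9.1 × 10^-4 M.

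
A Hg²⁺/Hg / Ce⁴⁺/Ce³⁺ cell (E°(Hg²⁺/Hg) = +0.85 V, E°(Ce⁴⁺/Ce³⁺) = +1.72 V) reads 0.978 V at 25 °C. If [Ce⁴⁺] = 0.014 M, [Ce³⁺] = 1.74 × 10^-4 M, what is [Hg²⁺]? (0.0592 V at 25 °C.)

1.5 M

From the Nernst equation, log Q = n(E° − E)/0.0592 = 2(0.87 − 0.978)/0.0592 = -3.649, so Q = 2.25 × 10^-4.
With Q = [Hg²⁺]·[Ce³⁺]^2/[Ce⁴⁺]^2 and the known concentrations, [Hg²⁺] in the numerator gives [Hg²⁺] = 1.5 M.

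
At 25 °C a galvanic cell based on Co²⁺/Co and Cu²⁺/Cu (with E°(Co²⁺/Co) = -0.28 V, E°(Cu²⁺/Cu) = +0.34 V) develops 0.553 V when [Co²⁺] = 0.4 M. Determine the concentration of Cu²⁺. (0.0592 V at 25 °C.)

0.0022 M

From the Nernst equation, log Q = n(E° − E)/0.0592 = 2(0.62 − 0.553)/0.0592 = 2.264, so Q = 183.
With Q = [Co²⁺]/[Cu²⁺] and the known concentrations, [Cu²⁺] in the denominator gives [Cu²⁺] = 0.0022 M.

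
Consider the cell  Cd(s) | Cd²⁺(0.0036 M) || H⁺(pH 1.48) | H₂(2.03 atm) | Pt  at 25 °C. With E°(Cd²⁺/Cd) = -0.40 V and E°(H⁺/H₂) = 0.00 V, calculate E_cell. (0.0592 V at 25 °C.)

0.38 V

The hydrogen couple is the cathode, so E°_cell = 0.40 V; n = 2.
[H⁺] = 10^(−1.48) = 0.033 M, and Q = [Cd²⁺]·P(H₂) / [H⁺]^2 = 6.66.
E = E° − (0.0592/2) log Q = 0.40 − (0.0592/2)(0.824) = 0.376 V.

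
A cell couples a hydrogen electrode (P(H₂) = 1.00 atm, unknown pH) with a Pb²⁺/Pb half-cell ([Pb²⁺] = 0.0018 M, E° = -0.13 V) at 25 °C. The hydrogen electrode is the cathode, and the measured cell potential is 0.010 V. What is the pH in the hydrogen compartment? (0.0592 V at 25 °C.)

pH = 3.40

E°_cell = 0.13 V and n = 2.
log Q = n(E° − E)/0.0592 = 2×(0.13 − 0.010)/0.0592 = 4.054.
With Q = [Pb²⁺]·P(H₂) / [H⁺]^2, solving for [H⁺] gives log[H⁺] = -3.399, so pH = 3.40.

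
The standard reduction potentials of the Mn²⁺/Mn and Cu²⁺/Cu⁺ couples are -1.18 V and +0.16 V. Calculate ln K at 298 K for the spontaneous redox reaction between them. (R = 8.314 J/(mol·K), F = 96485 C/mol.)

E°_cell = +0.16 − (-1.18) = 1.34 V, with n = 2 electrons transferred.
At equilibrium E = 0, so the Nernst equation gives ln K = nFE°/RT = (2)(96485)(1.34)/((8.314)(298)) = 104.37.

ln K = 104.4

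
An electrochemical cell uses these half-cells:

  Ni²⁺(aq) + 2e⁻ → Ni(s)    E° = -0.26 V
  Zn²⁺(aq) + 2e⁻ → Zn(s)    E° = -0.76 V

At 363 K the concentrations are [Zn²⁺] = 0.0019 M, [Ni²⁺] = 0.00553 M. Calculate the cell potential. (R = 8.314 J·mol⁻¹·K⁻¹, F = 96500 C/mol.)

The Ni²⁺/Ni couple has the higher reduction potential and acts as the cathode, so E°_cell = -0.26 − (-0.76) = 0.50 V.
Balancing electrons gives n = 2; the reaction quotient is Q = [Zn²⁺]/[Ni²⁺] = 0.344.
E = E° − (RT/nF) ln Q = 0.50 − (8.314×363)/(2×96500) × (-1.068) = 0.500 + 0.017 = 0.517 V.

0.517 V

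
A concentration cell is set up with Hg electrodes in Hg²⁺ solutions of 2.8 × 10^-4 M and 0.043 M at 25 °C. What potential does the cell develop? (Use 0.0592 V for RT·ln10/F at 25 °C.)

Both half-cells are Hg²⁺/Hg, so E°_cell = 0. The concentrated side is the cathode; the cell reaction moves Hg²⁺ from high to low concentration with n = 2.
Q = [Hg²⁺]_dilute/[Hg²⁺]_conc = 2.8 × 10^-4/0.043 = 0.00651.
E = 0 − (0.0592/2) log Q = −(0.0592/2)(-2.186) = 0.0647 V.

0.065 V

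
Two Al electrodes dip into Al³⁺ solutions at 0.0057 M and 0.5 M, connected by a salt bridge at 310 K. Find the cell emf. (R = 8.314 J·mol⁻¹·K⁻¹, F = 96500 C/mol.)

0.040 V

Both half-cells are Al³⁺/Al, so E°_cell = 0. The concentrated side is the cathode; the cell reaction moves Al³⁺ from high to low concentration with n = 3.
Q = [Al³⁺]_dilute/[Al³⁺]_conc = 0.0057/0.5 = 0.0114.
E = 0 − (RT/nF) ln Q = −((8.314×310)/(3×96500))(-4.474) = 0.0398 V.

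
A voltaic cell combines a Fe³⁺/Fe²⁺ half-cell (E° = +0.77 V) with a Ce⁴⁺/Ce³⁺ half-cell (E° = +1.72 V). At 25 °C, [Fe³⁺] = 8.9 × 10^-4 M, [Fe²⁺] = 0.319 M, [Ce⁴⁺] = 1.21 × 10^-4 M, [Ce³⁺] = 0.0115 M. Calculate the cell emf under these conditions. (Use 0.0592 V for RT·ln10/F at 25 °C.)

0.984 V

The Ce⁴⁺/Ce³⁺ couple has the higher reduction potential and acts as the cathode, so E°_cell = +1.72 − (+0.77) = 0.95 V.
Balancing electrons gives n = 1; the reaction quotient is Q = [Fe³⁺]·[Ce³⁺]/([Fe²⁺]·[Ce⁴⁺]) = 0.265.
At 25 °C, E = E° − (0.0592/n) log Q = 0.95 − (0.0592/1)(-0.576) = 0.950 + 0.034 = 0.984 V.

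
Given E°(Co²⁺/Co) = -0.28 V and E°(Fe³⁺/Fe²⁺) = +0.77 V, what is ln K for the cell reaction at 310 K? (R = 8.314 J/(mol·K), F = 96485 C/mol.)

E°_cell = +0.77 − (-0.28) = 1.05 V, with n = 2 electrons transferred.
At equilibrium E = 0, so the Nernst equation gives ln K = nFE°/RT = (2)(96485)(1.05)/((8.314)(310)) = 78.62.

ln K = 78.6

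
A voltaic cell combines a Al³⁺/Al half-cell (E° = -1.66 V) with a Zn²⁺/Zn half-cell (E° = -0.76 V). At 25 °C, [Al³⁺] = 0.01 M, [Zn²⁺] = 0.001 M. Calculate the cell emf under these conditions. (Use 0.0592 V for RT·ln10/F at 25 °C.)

0.851 V

The Zn²⁺/Zn couple has the higher reduction potential and acts as the cathode, so E°_cell = -0.76 − (-1.66) = 0.90 V.
Balancing electrons gives n = 6; the reaction quotient is Q = [Al³⁺]^2/[Zn²⁺]^3 = 1 × 10^5.
At 25 °C, E = E° − (0.0592/n) log Q = 0.90 − (0.0592/6)(5.000) = 0.900 − 0.049 = 0.851 V.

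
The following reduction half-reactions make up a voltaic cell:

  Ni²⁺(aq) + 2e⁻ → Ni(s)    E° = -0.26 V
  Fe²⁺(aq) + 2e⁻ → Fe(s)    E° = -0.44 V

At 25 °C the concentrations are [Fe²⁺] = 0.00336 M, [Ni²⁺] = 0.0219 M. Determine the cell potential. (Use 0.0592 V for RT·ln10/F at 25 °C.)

The Ni²⁺/Ni couple has the higher reduction potential and acts as the cathode, so E°_cell = -0.26 − (-0.44) = 0.18 V.
Balancing electrons gives n = 2; the reaction quotient is Q = [Fe²⁺]/[Ni²⁺] = 0.153.
At 25 °C, E = E° − (0.0592/n) log Q = 0.18 − (0.0592/2)(-0.814) = 0.180 + 0.024 = 0.204 V.

0.204 V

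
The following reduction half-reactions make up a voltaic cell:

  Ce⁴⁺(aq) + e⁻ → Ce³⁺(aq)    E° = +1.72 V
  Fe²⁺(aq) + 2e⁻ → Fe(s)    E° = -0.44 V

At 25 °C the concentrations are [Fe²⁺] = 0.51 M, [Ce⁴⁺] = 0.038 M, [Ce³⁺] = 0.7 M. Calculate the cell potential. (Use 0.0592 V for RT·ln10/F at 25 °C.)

The Ce⁴⁺/Ce³⁺ couple has the higher reduction potential and acts as the cathode, so E°_cell = +1.72 − (-0.44) = 2.16 V.
Balancing electrons gives n = 2; the reaction quotient is Q = [Fe²⁺]·[Ce³⁺]^2/[Ce⁴⁺]^2 = 173.
At 25 °C, E = E° − (0.0592/n) log Q = 2.16 − (0.0592/2)(2.238) = 2.160 − 0.066 = 2.094 V.

2.09 V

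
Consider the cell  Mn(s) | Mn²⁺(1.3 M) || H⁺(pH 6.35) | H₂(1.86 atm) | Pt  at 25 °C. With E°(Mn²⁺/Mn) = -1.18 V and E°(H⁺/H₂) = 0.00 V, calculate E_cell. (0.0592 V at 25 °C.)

The hydrogen couple is the cathode, so E°_cell = 1.18 V; n = 2.
[H⁺] = 10^(−6.35) = 4.5 × 10^-7 M, and Q = [Mn²⁺]·P(H₂) / [H⁺]^2 = 1.21 × 10^13.
E = E° − (0.0592/2) log Q = 1.18 − (0.0592/2)(13.083) = 0.793 V.

0.79 V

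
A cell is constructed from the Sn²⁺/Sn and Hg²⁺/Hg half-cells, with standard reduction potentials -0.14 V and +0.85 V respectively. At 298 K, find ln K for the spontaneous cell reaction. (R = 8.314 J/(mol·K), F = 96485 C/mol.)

E°_cell = +0.85 − (-0.14) = 0.99 V, with n = 2 electrons transferred.
At equilibrium E = 0, so the Nernst equation gives ln K = nFE°/RT = (2)(96485)(0.99)/((8.314)(298)) = 77.11.

ln K = 77.1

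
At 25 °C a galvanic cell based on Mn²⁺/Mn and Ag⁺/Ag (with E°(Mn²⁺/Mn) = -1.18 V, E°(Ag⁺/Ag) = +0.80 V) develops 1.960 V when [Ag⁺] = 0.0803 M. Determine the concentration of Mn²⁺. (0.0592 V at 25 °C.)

0.031 M

From the Nernst equation, log Q = n(E° − E)/0.0592 = 2(1.98 − 1.960)/0.0592 = 0.676, so Q = 4.74.
With Q = [Mn²⁺]/[Ag⁺]^2 and the known concentrations, [Mn²⁺] in the numerator gives [Mn²⁺] = 0.031 M.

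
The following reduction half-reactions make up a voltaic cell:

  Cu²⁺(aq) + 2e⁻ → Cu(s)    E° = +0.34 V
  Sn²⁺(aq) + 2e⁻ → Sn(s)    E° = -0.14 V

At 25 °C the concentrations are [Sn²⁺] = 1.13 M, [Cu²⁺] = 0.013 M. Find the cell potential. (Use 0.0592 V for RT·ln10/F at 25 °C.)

0.423 V

The Cu²⁺/Cu couple has the higher reduction potential and acts as the cathode, so E°_cell = +0.34 − (-0.14) = 0.48 V.
Balancing electrons gives n = 2; the reaction quotient is Q = [Sn²⁺]/[Cu²⁺] = 86.9.
At 25 °C, E = E° − (0.0592/n) log Q = 0.48 − (0.0592/2)(1.939) = 0.480 − 0.057 = 0.423 V.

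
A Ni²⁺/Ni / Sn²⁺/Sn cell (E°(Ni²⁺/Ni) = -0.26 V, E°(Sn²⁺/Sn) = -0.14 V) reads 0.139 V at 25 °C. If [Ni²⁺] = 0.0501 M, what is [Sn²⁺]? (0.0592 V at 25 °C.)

From the Nernst equation, log Q = n(E° − E)/0.0592 = 2(0.12 − 0.139)/0.0592 = -0.642, so Q = 0.228.
With Q = [Ni²⁺]/[Sn²⁺] and the known concentrations, [Sn²⁺] in the denominator gives [Sn²⁺] = 0.22 M.

0.22 M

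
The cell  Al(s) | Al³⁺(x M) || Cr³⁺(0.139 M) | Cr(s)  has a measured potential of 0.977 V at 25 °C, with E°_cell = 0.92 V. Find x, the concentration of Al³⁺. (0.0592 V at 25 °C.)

From the Nernst equation, log Q = n(E° − E)/0.0592 = 3(0.92 − 0.977)/0.0592 = -2.889, so Q = 0.00129.
With Q = [Al³⁺]/[Cr³⁺] and the known concentrations, [Al³⁺] in the numerator gives [Al³⁺] = 1.8 × 10^-4 M.

1.8 × 10^-4 M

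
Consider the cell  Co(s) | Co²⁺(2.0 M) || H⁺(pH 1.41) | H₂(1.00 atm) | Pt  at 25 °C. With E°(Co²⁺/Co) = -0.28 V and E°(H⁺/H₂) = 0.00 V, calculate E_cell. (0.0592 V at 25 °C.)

0.19 V

The hydrogen couple is the cathode, so E°_cell = 0.28 V; n = 2.
[H⁺] = 10^(−1.41) = 0.039 M, and Q = [Co²⁺]·P(H₂) / [H⁺]^2 = 1320.
E = E° − (0.0592/2) log Q = 0.28 − (0.0592/2)(3.121) = 0.188 V.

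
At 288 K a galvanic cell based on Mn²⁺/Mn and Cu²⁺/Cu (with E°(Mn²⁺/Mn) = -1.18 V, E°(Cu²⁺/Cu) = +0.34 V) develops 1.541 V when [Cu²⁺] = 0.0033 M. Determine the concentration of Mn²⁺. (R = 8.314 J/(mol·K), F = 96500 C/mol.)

6.1 × 10^-4 M

From the Nernst equation, ln Q = nF(E° − E)/RT = 2×96500×(1.52 − 1.541)/(8.314×288) = -1.693, so Q = 0.184.
With Q = [Mn²⁺]/[Cu²⁺] and the known concentrations, [Mn²⁺] in the numerator gives [Mn²⁺] = 6.1 × 10^-4 M.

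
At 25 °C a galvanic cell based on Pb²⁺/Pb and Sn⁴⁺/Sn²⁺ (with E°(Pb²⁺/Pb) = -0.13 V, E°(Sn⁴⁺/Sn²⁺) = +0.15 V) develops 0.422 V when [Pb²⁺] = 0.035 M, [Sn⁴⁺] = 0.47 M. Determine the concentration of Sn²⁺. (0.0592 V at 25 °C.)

From the Nernst equation, log Q = n(E° − E)/0.0592 = 2(0.28 − 0.422)/0.0592 = -4.797, so Q = 1.59 × 10^-5.
With Q = [Pb²⁺]·[Sn²⁺]/[Sn⁴⁺] and the known concentrations, [Sn²⁺] in the numerator gives [Sn²⁺] = 2.1 × 10^-4 M.

2.1 × 10^-4 M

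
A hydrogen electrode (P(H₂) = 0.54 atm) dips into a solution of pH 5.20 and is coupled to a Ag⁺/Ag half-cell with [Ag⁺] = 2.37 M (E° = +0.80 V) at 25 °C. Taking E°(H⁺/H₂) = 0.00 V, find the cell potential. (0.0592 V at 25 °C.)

The Ag⁺/Ag couple is the cathode, so E°_cell = 0.80 V; n = 2.
[H⁺] = 10^(−5.20) = 6.3 × 10^-6 M, and Q = [H⁺]^2 / ([Ag⁺]^2·P(H₂)) = 1.31 × 10^-11.
E = E° − (0.0592/2) log Q = 0.80 − (0.0592/2)(-10.882) = 1.122 V.

1.12 V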